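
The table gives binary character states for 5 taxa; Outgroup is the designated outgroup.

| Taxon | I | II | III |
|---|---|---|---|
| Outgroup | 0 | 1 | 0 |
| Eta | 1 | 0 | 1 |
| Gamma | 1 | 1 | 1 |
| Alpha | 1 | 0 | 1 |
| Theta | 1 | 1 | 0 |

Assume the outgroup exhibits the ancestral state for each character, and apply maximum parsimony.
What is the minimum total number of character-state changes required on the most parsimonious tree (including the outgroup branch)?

Character polarity is set by the outgroup: the derived state is whichever differs from the outgroup's state, so for II the derived state is '0', and for the remaining characters it is '1'.
I (derived state '1') is shared by all ingroup taxa — unites the whole ingroup.
II (derived state '0') is shared by Alpha and Eta — a synapomorphy uniting that clade.
III (derived state '1') is shared by Alpha, Eta, and Gamma — a synapomorphy uniting that clade.
Most parsimonious ingroup topology: (((Eta,Alpha),Gamma),Theta).
Changes per character on this tree: I: 1; II: 1; III: 1.
Total = 3.

3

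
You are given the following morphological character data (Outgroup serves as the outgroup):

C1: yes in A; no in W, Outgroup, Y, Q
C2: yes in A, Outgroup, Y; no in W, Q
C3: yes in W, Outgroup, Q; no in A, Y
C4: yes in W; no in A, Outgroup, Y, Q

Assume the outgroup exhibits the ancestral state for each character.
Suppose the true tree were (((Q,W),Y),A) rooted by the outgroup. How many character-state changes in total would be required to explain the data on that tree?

5

Map each character onto (((Q,W),Y),A) (rooted by Outgroup) and count the minimum state changes it requires (Fitch parsimony):
C1: 1; C2: 1; C3: 2; C4: 1.
Total tree length = 5.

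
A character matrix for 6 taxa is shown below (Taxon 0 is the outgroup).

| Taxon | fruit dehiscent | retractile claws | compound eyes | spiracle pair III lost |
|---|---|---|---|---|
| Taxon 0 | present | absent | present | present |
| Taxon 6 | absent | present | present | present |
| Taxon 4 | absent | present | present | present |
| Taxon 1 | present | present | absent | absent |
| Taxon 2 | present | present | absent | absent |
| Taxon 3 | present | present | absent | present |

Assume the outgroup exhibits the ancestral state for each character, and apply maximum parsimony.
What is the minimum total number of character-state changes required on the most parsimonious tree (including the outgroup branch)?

Character polarity is set by the outgroup: the derived state is whichever differs from the outgroup's state, so for fruit dehiscent, compound eyes, spiracle pair III lost the derived state is 'absent', and for the remaining characters it is 'present'.
Only Taxon 4 and Taxon 6 show the derived state 'absent' for fruit dehiscent, supporting them as a clade.
retractile claws (derived state 'present') is shared by all ingroup taxa — unites the whole ingroup.
compound eyes (derived state 'absent') is shared by Taxon 1, Taxon 2, and Taxon 3 — a synapomorphy uniting that clade.
spiracle pair III lost (derived state 'absent') is shared by Taxon 1 and Taxon 2 — a synapomorphy uniting that clade.
Most parsimonious ingroup topology: ((Taxon 6,Taxon 4),((Taxon 1,Taxon 2),Taxon 3)).
Changes per character on this tree: fruit dehiscent: 1; retractile claws: 1; compound eyes: 1; spiracle pair III lost: 1.
Total = 4.

4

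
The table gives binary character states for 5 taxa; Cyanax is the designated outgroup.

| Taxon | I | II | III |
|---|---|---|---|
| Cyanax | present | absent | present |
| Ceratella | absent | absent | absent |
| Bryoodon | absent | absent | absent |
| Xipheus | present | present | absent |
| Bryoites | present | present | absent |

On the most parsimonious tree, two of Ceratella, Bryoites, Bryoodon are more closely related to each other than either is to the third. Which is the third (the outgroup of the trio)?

Character polarity is set by the outgroup: the derived state is whichever differs from the outgroup's state, so for I, III the derived state is 'absent', and for the remaining characters it is 'present'.
Only Bryoodon and Ceratella show the derived state 'absent' for I, supporting them as a clade.
II (derived state 'present') is shared by Bryoites and Xipheus — a synapomorphy uniting that clade.
All ingroup taxa share the derived state 'absent' for III; it defines the ingroup but does not resolve relationships within it.
Most parsimonious ingroup topology: ((Ceratella,Bryoodon),(Xipheus,Bryoites)).
Bryoodon and Ceratella share a more recent common ancestor with each other than either does with Bryoites, so Bryoites is the least closely related of the three.

Bryoites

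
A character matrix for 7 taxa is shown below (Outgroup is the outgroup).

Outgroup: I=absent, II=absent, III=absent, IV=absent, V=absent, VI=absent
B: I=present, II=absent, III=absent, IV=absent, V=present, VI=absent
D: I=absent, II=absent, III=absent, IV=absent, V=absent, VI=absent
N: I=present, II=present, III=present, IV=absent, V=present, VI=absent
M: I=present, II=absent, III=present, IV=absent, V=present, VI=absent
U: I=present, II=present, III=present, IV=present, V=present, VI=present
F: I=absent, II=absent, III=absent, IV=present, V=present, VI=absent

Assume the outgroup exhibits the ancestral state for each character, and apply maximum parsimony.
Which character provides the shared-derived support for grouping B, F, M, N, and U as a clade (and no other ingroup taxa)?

V

The outgroup has state 'absent' for every character, so 'present' is the derived state throughout.
Only B, M, N, and U show the derived state 'present' for I, supporting them as a clade.
II: derived state 'present' in N and U only — synapomorphy for {N, U}.
Only M, N, and U show the derived state 'present' for III, supporting them as a clade.
IV groups F and U, which is incompatible with the clades supported by the remaining characters; treating it as convergent (homoplasy) costs fewer steps than any alternative tree.
Only B, F, M, N, and U show the derived state 'present' for V, supporting them as a clade.
VI (derived state 'present') is unique to U (autapomorphy; uninformative for grouping).
Most parsimonious ingroup topology: (((B,((N,U),M)),F),D).
The clade {B, F, M, N, U} is supported by V: its derived state 'present' occurs in exactly those taxa and in no other taxon (including the outgroup).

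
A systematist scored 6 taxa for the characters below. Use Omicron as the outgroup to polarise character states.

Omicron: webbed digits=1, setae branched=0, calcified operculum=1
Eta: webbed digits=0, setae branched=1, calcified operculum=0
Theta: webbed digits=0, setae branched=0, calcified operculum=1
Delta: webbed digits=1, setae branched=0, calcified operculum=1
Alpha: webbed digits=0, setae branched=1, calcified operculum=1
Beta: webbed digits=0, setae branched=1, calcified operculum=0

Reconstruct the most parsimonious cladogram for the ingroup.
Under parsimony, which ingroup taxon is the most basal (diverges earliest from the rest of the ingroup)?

Delta

Character polarity is set by the outgroup: the derived state is whichever differs from the outgroup's state, so for webbed digits, calcified operculum the derived state is '0', and for the remaining characters it is '1'.
webbed digits: derived state '0' in Alpha, Beta, Eta, and Theta only — synapomorphy for {Alpha, Beta, Eta, Theta}.
Only Alpha, Beta, and Eta show the derived state '1' for setae branched, supporting them as a clade.
Only Beta and Eta show the derived state '0' for calcified operculum, supporting them as a clade.
Most parsimonious ingroup topology: ((((Eta,Beta),Alpha),Theta),Delta).
Delta is sister to the clade containing all other ingroup taxa, so it is the earliest-diverging (most basal) ingroup lineage.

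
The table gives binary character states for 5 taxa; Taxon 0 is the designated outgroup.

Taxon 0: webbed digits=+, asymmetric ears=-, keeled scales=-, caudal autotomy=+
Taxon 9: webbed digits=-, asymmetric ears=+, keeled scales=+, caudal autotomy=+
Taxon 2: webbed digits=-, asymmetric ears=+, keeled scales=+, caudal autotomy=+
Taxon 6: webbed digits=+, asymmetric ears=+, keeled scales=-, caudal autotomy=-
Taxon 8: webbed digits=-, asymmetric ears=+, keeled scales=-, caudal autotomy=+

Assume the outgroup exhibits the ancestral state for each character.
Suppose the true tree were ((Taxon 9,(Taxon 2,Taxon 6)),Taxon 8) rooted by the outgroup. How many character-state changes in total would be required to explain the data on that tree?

6

Map each character onto ((Taxon 9,(Taxon 2,Taxon 6)),Taxon 8) (rooted by Taxon 0) and count the minimum state changes it requires (Fitch parsimony):
webbed digits: 2; asymmetric ears: 1; keeled scales: 2; caudal autotomy: 1.
Total tree length = 6.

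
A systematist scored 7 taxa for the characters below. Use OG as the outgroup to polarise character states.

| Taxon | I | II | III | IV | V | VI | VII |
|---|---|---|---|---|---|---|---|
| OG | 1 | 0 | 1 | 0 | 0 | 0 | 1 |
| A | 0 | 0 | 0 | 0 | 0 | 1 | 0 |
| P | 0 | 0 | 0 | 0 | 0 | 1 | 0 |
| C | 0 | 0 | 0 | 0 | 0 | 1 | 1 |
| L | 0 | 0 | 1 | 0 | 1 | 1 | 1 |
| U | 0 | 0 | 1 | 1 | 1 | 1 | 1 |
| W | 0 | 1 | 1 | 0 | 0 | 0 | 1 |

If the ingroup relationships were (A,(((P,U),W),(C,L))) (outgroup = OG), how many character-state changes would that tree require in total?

Map each character onto (A,(((P,U),W),(C,L))) (rooted by OG) and count the minimum state changes it requires (Fitch parsimony):
I: 1; II: 1; III: 3; IV: 1; V: 2; VI: 2; VII: 2.
Total tree length = 12.

12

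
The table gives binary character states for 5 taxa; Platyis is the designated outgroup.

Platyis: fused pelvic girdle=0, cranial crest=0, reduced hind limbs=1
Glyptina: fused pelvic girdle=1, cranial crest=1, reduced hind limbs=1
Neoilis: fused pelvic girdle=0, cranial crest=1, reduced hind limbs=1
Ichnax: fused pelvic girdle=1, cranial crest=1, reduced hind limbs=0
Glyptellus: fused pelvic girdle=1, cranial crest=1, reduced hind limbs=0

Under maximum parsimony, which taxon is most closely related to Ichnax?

Glyptellus

Character polarity is set by the outgroup: the derived state is whichever differs from the outgroup's state, so for reduced hind limbs the derived state is '0', and for the remaining characters it is '1'.
fused pelvic girdle: derived state '1' in Glyptellus, Glyptina, and Ichnax only — synapomorphy for {Glyptellus, Glyptina, Ichnax}.
All ingroup taxa share the derived state '1' for cranial crest; it defines the ingroup but does not resolve relationships within it.
reduced hind limbs: derived state '0' in Glyptellus and Ichnax only — synapomorphy for {Glyptellus, Ichnax}.
Most parsimonious ingroup topology: ((Glyptina,(Ichnax,Glyptellus)),Neoilis).
Ichnax and Glyptellus form a cherry on this tree, so they are sister taxa.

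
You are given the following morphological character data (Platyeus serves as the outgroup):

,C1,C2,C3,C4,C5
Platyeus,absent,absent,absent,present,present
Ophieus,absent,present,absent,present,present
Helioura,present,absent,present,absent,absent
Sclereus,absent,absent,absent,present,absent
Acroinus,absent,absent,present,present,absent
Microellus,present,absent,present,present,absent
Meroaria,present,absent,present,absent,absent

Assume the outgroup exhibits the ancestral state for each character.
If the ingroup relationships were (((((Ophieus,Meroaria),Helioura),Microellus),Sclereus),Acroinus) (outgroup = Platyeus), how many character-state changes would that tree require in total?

Map each character onto (((((Ophieus,Meroaria),Helioura),Microellus),Sclereus),Acroinus) (rooted by Platyeus) and count the minimum state changes it requires (Fitch parsimony):
C1: 2; C2: 1; C3: 3; C4: 2; C5: 2.
Total tree length = 10.

10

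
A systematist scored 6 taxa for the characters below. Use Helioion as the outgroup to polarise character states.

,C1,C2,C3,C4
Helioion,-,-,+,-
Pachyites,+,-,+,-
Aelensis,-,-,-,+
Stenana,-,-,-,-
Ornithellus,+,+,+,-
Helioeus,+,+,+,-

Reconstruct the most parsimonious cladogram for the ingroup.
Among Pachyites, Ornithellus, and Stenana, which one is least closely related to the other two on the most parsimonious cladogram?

Character polarity is set by the outgroup: the derived state is whichever differs from the outgroup's state, so for C3 the derived state is '-', and for the remaining characters it is '+'.
C1 (derived state '+') is shared by Helioeus, Ornithellus, and Pachyites — a synapomorphy uniting that clade.
Only Helioeus and Ornithellus show the derived state '+' for C2, supporting them as a clade.
C3: derived state '-' in Aelensis and Stenana only — synapomorphy for {Aelensis, Stenana}.
C4 (derived state '+') is unique to Aelensis (autapomorphy; uninformative for grouping).
Most parsimonious ingroup topology: ((Pachyites,(Ornithellus,Helioeus)),(Aelensis,Stenana)).
Pachyites and Ornithellus share a more recent common ancestor with each other than either does with Stenana, so Stenana is the least closely related of the three.

Stenana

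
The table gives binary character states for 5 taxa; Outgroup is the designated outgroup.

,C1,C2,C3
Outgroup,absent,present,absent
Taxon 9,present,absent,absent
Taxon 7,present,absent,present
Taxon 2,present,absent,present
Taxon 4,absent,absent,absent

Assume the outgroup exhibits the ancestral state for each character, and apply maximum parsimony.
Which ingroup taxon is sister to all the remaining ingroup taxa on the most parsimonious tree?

Taxon 4

Character polarity is set by the outgroup: the derived state is whichever differs from the outgroup's state, so for C2 the derived state is 'absent', and for the remaining characters it is 'present'.
C1: derived state 'present' in Taxon 2, Taxon 7, and Taxon 9 only — synapomorphy for {Taxon 2, Taxon 7, Taxon 9}.
All ingroup taxa share the derived state 'absent' for C2; it defines the ingroup but does not resolve relationships within it.
C3: derived state 'present' in Taxon 2 and Taxon 7 only — synapomorphy for {Taxon 2, Taxon 7}.
Most parsimonious ingroup topology: (Taxon 4,(Taxon 9,(Taxon 7,Taxon 2))).
Taxon 4 is sister to the clade containing all other ingroup taxa, so it is the earliest-diverging (most basal) ingroup lineage.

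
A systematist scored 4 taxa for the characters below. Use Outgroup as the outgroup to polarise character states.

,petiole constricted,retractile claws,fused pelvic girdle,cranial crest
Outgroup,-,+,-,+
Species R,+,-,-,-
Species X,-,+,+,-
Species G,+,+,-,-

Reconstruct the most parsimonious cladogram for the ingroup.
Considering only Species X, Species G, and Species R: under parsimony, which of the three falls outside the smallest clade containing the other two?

Character polarity is set by the outgroup: the derived state is whichever differs from the outgroup's state, so for retractile claws, cranial crest the derived state is '-', and for the remaining characters it is '+'.
petiole constricted (derived state '+') is shared by Species G and Species R — a synapomorphy uniting that clade.
retractile claws (derived state '-') is unique to Species R (autapomorphy; uninformative for grouping).
fused pelvic girdle: derived state '+' in Species X only — an autapomorphy, so it tells us nothing about relationships among taxa.
cranial crest (derived state '-') is shared by all ingroup taxa — unites the whole ingroup.
Most parsimonious ingroup topology: ((Species R,Species G),Species X).
Species R and Species G share a more recent common ancestor with each other than either does with Species X, so Species X is the least closely related of the three.

Species X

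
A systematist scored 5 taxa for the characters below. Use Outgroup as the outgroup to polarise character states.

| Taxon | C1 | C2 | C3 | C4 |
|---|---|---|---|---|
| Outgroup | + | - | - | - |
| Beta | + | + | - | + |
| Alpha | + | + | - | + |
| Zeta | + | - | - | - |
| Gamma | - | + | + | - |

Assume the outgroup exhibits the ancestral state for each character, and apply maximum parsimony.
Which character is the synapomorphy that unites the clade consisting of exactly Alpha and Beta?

C4

Character polarity is set by the outgroup: the derived state is whichever differs from the outgroup's state, so for C1 the derived state is '-', and for the remaining characters it is '+'.
C1: derived state '-' in Gamma only — an autapomorphy, so it tells us nothing about relationships among taxa.
Only Alpha, Beta, and Gamma show the derived state '+' for C2, supporting them as a clade.
C3: derived state '+' in Gamma only — an autapomorphy, so it tells us nothing about relationships among taxa.
C4: derived state '+' in Alpha and Beta only — synapomorphy for {Alpha, Beta}.
Most parsimonious ingroup topology: (((Beta,Alpha),Gamma),Zeta).
The clade {Alpha, Beta} is supported by C4: its derived state '+' occurs in exactly those taxa and in no other taxon (including the outgroup).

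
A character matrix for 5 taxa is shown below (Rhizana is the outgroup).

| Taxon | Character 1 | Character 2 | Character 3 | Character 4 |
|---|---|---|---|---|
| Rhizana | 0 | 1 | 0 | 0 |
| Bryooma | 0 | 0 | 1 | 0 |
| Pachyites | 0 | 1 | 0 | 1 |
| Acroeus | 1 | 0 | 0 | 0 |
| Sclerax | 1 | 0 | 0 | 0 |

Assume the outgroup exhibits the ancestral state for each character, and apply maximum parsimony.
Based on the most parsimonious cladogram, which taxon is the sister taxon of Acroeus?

Sclerax

Character polarity is set by the outgroup: the derived state is whichever differs from the outgroup's state, so for Character 2 the derived state is '0', and for the remaining characters it is '1'.
Only Acroeus and Sclerax show the derived state '1' for Character 1, supporting them as a clade.
Character 2 (derived state '0') is shared by Acroeus, Bryooma, and Sclerax — a synapomorphy uniting that clade.
Character 3 (derived state '1') is unique to Bryooma (autapomorphy; uninformative for grouping).
Character 4: derived state '1' in Pachyites only — an autapomorphy, so it tells us nothing about relationships among taxa.
Most parsimonious ingroup topology: ((Bryooma,(Acroeus,Sclerax)),Pachyites).
Acroeus and Sclerax form a cherry on this tree, so they are sister taxa.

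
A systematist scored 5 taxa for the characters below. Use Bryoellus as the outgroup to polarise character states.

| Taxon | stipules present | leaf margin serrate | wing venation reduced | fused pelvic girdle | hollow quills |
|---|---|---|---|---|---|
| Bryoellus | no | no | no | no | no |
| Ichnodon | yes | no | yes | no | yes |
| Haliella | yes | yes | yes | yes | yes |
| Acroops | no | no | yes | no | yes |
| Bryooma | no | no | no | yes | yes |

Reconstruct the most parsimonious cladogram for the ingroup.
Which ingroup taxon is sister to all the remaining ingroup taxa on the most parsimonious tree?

Bryooma

The outgroup has state 'no' for every character, so 'yes' is the derived state throughout.
Only Haliella and Ichnodon show the derived state 'yes' for stipules present, supporting them as a clade.
leaf margin serrate (derived state 'yes') is unique to Haliella (autapomorphy; uninformative for grouping).
Only Acroops, Haliella, and Ichnodon show the derived state 'yes' for wing venation reduced, supporting them as a clade.
fused pelvic girdle (state 'yes') occurs in Bryooma and Haliella but conflicts with the nesting implied by the other characters — most parsimoniously interpreted as homoplasy.
hollow quills (derived state 'yes') is shared by all ingroup taxa — unites the whole ingroup.
Most parsimonious ingroup topology: (((Ichnodon,Haliella),Acroops),Bryooma).
Bryooma is sister to the clade containing all other ingroup taxa, so it is the earliest-diverging (most basal) ingroup lineage.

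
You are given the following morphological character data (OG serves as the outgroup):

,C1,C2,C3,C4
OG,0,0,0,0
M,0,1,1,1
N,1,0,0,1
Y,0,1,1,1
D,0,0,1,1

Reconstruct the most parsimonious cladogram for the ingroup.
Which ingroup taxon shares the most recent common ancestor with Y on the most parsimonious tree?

The outgroup has state '0' for every character, so '1' is the derived state throughout.
C1: derived state '1' in N only — an autapomorphy, so it tells us nothing about relationships among taxa.
C2: derived state '1' in M and Y only — synapomorphy for {M, Y}.
Only D, M, and Y show the derived state '1' for C3, supporting them as a clade.
All ingroup taxa share the derived state '1' for C4; it defines the ingroup but does not resolve relationships within it.
Most parsimonious ingroup topology: (((M,Y),D),N).
Y and M form a cherry on this tree, so they are sister taxa.

M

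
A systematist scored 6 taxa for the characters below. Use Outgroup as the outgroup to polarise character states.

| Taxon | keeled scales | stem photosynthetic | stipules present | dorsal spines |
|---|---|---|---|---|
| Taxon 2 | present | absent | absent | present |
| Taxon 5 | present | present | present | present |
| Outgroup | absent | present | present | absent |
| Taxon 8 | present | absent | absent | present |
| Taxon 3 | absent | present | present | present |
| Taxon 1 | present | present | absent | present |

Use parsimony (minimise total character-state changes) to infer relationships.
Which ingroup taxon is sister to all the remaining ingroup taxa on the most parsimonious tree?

Taxon 3

Character polarity is set by the outgroup: the derived state is whichever differs from the outgroup's state, so for stem photosynthetic, stipules present the derived state is 'absent', and for the remaining characters it is 'present'.
keeled scales (derived state 'present') is shared by Taxon 1, Taxon 2, Taxon 5, and Taxon 8 — a synapomorphy uniting that clade.
stem photosynthetic: derived state 'absent' in Taxon 2 and Taxon 8 only — synapomorphy for {Taxon 2, Taxon 8}.
stipules present: derived state 'absent' in Taxon 1, Taxon 2, and Taxon 8 only — synapomorphy for {Taxon 1, Taxon 2, Taxon 8}.
All ingroup taxa share the derived state 'present' for dorsal spines; it defines the ingroup but does not resolve relationships within it.
Most parsimonious ingroup topology: ((((Taxon 8,Taxon 2),Taxon 1),Taxon 5),Taxon 3).
Taxon 3 is sister to the clade containing all other ingroup taxa, so it is the earliest-diverging (most basal) ingroup lineage.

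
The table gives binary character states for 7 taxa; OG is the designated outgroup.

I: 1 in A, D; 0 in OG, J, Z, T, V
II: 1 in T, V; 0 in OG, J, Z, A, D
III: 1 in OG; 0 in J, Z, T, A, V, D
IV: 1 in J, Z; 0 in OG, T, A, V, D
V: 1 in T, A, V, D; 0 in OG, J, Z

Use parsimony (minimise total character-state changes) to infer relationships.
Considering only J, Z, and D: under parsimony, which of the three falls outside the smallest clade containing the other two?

Character polarity is set by the outgroup: the derived state is whichever differs from the outgroup's state, so for III the derived state is '0', and for the remaining characters it is '1'.
I: derived state '1' in A and D only — synapomorphy for {A, D}.
II: derived state '1' in T and V only — synapomorphy for {T, V}.
All ingroup taxa share the derived state '0' for III; it defines the ingroup but does not resolve relationships within it.
IV (derived state '1') is shared by J and Z — a synapomorphy uniting that clade.
Only A, D, T, and V show the derived state '1' for V, supporting them as a clade.
Most parsimonious ingroup topology: ((J,Z),((T,V),(A,D))).
J and Z share a more recent common ancestor with each other than either does with D, so D is the least closely related of the three.

D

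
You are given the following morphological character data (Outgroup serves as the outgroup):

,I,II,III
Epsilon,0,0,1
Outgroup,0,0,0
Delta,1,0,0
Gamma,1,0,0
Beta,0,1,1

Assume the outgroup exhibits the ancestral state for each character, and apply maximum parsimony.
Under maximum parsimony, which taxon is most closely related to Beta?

Epsilon

The outgroup has state '0' for every character, so '1' is the derived state throughout.
I (derived state '1') is shared by Delta and Gamma — a synapomorphy uniting that clade.
II: derived state '1' in Beta only — an autapomorphy, so it tells us nothing about relationships among taxa.
III: derived state '1' in Beta and Epsilon only — synapomorphy for {Beta, Epsilon}.
Most parsimonious ingroup topology: ((Gamma,Delta),(Epsilon,Beta)).
Beta and Epsilon form a cherry on this tree, so they are sister taxa.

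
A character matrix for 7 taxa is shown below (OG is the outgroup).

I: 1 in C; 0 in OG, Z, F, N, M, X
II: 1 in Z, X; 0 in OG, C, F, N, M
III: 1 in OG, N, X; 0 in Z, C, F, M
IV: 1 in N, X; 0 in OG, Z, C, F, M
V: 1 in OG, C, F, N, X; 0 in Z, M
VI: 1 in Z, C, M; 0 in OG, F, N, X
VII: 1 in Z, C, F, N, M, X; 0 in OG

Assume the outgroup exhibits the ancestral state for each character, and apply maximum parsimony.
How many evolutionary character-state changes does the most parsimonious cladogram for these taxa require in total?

Character polarity is set by the outgroup: the derived state is whichever differs from the outgroup's state, so for III, V the derived state is '0', and for the remaining characters it is '1'.
I (derived state '1') is unique to C (autapomorphy; uninformative for grouping).
II (state '1') occurs in X and Z but conflicts with the nesting implied by the other characters — most parsimoniously interpreted as homoplasy.
Only C, F, M, and Z show the derived state '0' for III, supporting them as a clade.
Only N and X show the derived state '1' for IV, supporting them as a clade.
V (derived state '0') is shared by M and Z — a synapomorphy uniting that clade.
Only C, M, and Z show the derived state '1' for VI, supporting them as a clade.
All ingroup taxa share the derived state '1' for VII; it defines the ingroup but does not resolve relationships within it.
Most parsimonious ingroup topology: ((((Z,M),C),F),(X,N)).
Changes per character on this tree: I: 1; II: 2; III: 1; IV: 1; V: 1; VI: 1; VII: 1.
Total = 8.

8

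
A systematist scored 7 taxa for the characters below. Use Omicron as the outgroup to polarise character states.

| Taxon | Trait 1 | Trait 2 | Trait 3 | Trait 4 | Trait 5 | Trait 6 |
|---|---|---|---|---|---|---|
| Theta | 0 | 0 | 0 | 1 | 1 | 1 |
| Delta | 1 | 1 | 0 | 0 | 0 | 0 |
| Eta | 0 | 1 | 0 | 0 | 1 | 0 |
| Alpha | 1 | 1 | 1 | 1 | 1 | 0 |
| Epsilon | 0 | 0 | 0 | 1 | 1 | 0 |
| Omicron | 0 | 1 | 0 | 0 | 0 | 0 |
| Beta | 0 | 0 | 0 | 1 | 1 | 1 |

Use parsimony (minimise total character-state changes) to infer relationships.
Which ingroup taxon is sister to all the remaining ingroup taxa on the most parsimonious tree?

Delta

Character polarity is set by the outgroup: the derived state is whichever differs from the outgroup's state, so for Trait 2 the derived state is '0', and for the remaining characters it is '1'.
Trait 1 (state '1') occurs in Alpha and Delta but conflicts with the nesting implied by the other characters — most parsimoniously interpreted as homoplasy.
Only Beta, Epsilon, and Theta show the derived state '0' for Trait 2, supporting them as a clade.
Trait 3: derived state '1' in Alpha only — an autapomorphy, so it tells us nothing about relationships among taxa.
Trait 4: derived state '1' in Alpha, Beta, Epsilon, and Theta only — synapomorphy for {Alpha, Beta, Epsilon, Theta}.
Trait 5: derived state '1' in Alpha, Beta, Epsilon, Eta, and Theta only — synapomorphy for {Alpha, Beta, Epsilon, Eta, Theta}.
Trait 6: derived state '1' in Beta and Theta only — synapomorphy for {Beta, Theta}.
Most parsimonious ingroup topology: (((((Theta,Beta),Epsilon),Alpha),Eta),Delta).
Delta is sister to the clade containing all other ingroup taxa, so it is the earliest-diverging (most basal) ingroup lineage.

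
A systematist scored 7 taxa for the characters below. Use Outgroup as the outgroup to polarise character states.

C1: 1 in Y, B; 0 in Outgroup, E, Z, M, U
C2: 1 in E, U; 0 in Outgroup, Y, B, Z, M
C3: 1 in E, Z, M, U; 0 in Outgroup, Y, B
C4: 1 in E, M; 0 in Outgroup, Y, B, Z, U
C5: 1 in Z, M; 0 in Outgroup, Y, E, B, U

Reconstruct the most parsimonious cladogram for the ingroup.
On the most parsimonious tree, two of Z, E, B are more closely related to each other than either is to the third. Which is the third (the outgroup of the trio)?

The outgroup has state '0' for every character, so '1' is the derived state throughout.
Only B and Y show the derived state '1' for C1, supporting them as a clade.
C2 (derived state '1') is shared by E and U — a synapomorphy uniting that clade.
C3: derived state '1' in E, M, U, and Z only — synapomorphy for {E, M, U, Z}.
C4 groups E and M, which is incompatible with the clades supported by the remaining characters; treating it as convergent (homoplasy) costs fewer steps than any alternative tree.
C5 (derived state '1') is shared by M and Z — a synapomorphy uniting that clade.
Most parsimonious ingroup topology: ((Y,B),((E,U),(Z,M))).
Z and E share a more recent common ancestor with each other than either does with B, so B is the least closely related of the three.

B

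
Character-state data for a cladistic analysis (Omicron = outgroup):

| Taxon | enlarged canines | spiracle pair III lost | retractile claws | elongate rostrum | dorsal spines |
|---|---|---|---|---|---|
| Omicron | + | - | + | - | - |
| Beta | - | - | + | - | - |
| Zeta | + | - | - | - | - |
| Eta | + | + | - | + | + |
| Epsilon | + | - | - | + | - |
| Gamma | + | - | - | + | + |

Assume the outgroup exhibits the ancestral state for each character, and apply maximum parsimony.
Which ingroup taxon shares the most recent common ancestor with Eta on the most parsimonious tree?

Gamma

Character polarity is set by the outgroup: the derived state is whichever differs from the outgroup's state, so for enlarged canines, retractile claws the derived state is '-', and for the remaining characters it is '+'.
enlarged canines: derived state '-' in Beta only — an autapomorphy, so it tells us nothing about relationships among taxa.
spiracle pair III lost (derived state '+') is unique to Eta (autapomorphy; uninformative for grouping).
retractile claws (derived state '-') is shared by Epsilon, Eta, Gamma, and Zeta — a synapomorphy uniting that clade.
elongate rostrum: derived state '+' in Epsilon, Eta, and Gamma only — synapomorphy for {Epsilon, Eta, Gamma}.
dorsal spines: derived state '+' in Eta and Gamma only — synapomorphy for {Eta, Gamma}.
Most parsimonious ingroup topology: (Beta,(Zeta,((Eta,Gamma),Epsilon))).
Eta and Gamma form a cherry on this tree, so they are sister taxa.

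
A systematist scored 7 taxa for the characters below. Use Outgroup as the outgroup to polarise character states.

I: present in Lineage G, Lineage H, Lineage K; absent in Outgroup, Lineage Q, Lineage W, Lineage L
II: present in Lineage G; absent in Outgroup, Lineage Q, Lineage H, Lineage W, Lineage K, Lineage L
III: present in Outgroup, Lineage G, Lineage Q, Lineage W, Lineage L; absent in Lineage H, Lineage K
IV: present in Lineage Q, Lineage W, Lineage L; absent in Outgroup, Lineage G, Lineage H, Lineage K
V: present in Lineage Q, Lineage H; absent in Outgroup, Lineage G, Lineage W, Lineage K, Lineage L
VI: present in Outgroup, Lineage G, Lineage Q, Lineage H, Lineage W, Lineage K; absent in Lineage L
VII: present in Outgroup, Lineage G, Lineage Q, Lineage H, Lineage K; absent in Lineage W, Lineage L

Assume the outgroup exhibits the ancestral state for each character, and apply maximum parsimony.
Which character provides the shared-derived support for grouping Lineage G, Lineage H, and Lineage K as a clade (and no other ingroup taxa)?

Character polarity is set by the outgroup: the derived state is whichever differs from the outgroup's state, so for III, VI, VII the derived state is 'absent', and for the remaining characters it is 'present'.
I: derived state 'present' in Lineage G, Lineage H, and Lineage K only — synapomorphy for {Lineage G, Lineage H, Lineage K}.
II: derived state 'present' in Lineage G only — an autapomorphy, so it tells us nothing about relationships among taxa.
III (derived state 'absent') is shared by Lineage H and Lineage K — a synapomorphy uniting that clade.
IV: derived state 'present' in Lineage L, Lineage Q, and Lineage W only — synapomorphy for {Lineage L, Lineage Q, Lineage W}.
V groups Lineage H and Lineage Q, which is incompatible with the clades supported by the remaining characters; treating it as convergent (homoplasy) costs fewer steps than any alternative tree.
VI: derived state 'absent' in Lineage L only — an autapomorphy, so it tells us nothing about relationships among taxa.
VII: derived state 'absent' in Lineage L and Lineage W only — synapomorphy for {Lineage L, Lineage W}.
Most parsimonious ingroup topology: ((Lineage G,(Lineage H,Lineage K)),(Lineage Q,(Lineage W,Lineage L))).
The clade {Lineage G, Lineage H, Lineage K} is supported by I: its derived state 'present' occurs in exactly those taxa and in no other taxon (including the outgroup).

I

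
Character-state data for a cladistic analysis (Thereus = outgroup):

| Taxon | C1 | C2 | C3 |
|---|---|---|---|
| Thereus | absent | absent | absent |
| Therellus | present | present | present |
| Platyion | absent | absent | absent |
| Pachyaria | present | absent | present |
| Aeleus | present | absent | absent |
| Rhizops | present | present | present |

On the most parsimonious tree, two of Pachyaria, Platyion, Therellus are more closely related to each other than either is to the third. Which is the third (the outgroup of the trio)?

The outgroup has state 'absent' for every character, so 'present' is the derived state throughout.
C1: derived state 'present' in Aeleus, Pachyaria, Rhizops, and Therellus only — synapomorphy for {Aeleus, Pachyaria, Rhizops, Therellus}.
Only Rhizops and Therellus show the derived state 'present' for C2, supporting them as a clade.
C3: derived state 'present' in Pachyaria, Rhizops, and Therellus only — synapomorphy for {Pachyaria, Rhizops, Therellus}.
Most parsimonious ingroup topology: ((((Therellus,Rhizops),Pachyaria),Aeleus),Platyion).
Therellus and Pachyaria share a more recent common ancestor with each other than either does with Platyion, so Platyion is the least closely related of the three.

Platyion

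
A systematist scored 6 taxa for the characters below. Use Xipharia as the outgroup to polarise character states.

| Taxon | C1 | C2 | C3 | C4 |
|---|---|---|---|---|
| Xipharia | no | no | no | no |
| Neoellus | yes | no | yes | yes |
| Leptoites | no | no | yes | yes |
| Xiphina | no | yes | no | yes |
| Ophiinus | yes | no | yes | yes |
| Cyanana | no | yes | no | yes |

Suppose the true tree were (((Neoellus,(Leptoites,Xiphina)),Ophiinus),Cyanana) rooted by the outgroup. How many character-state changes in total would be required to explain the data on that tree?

Map each character onto (((Neoellus,(Leptoites,Xiphina)),Ophiinus),Cyanana) (rooted by Xipharia) and count the minimum state changes it requires (Fitch parsimony):
C1: 2; C2: 2; C3: 2; C4: 1.
Total tree length = 7.

7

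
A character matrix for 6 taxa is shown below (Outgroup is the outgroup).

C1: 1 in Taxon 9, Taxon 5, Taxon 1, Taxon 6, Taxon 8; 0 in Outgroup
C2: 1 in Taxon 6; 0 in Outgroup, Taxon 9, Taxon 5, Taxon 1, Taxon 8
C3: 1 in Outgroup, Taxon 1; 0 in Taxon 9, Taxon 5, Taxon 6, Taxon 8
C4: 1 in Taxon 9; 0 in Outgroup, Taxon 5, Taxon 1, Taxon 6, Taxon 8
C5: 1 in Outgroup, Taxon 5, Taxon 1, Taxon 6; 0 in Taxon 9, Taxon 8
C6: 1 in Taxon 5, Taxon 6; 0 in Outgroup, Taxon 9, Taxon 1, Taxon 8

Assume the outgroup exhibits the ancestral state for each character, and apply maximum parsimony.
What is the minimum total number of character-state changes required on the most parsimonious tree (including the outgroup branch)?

Character polarity is set by the outgroup: the derived state is whichever differs from the outgroup's state, so for C3, C5 the derived state is '0', and for the remaining characters it is '1'.
C1 (derived state '1') is shared by all ingroup taxa — unites the whole ingroup.
C2 (derived state '1') is unique to Taxon 6 (autapomorphy; uninformative for grouping).
C3 (derived state '0') is shared by Taxon 5, Taxon 6, Taxon 8, and Taxon 9 — a synapomorphy uniting that clade.
C4 (derived state '1') is unique to Taxon 9 (autapomorphy; uninformative for grouping).
C5 (derived state '0') is shared by Taxon 8 and Taxon 9 — a synapomorphy uniting that clade.
C6: derived state '1' in Taxon 5 and Taxon 6 only — synapomorphy for {Taxon 5, Taxon 6}.
Most parsimonious ingroup topology: (((Taxon 9,Taxon 8),(Taxon 5,Taxon 6)),Taxon 1).
Changes per character on this tree: C1: 1; C2: 1; C3: 1; C4: 1; C5: 1; C6: 1.
Total = 6.

6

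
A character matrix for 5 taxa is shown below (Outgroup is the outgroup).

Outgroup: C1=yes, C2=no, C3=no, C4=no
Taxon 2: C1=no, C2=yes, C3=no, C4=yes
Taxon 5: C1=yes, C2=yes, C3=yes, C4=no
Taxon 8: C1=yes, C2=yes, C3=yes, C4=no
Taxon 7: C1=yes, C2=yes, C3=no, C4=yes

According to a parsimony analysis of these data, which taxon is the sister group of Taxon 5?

Character polarity is set by the outgroup: the derived state is whichever differs from the outgroup's state, so for C1 the derived state is 'no', and for the remaining characters it is 'yes'.
C1 (derived state 'no') is unique to Taxon 2 (autapomorphy; uninformative for grouping).
All ingroup taxa share the derived state 'yes' for C2; it defines the ingroup but does not resolve relationships within it.
C3: derived state 'yes' in Taxon 5 and Taxon 8 only — synapomorphy for {Taxon 5, Taxon 8}.
C4: derived state 'yes' in Taxon 2 and Taxon 7 only — synapomorphy for {Taxon 2, Taxon 7}.
Most parsimonious ingroup topology: ((Taxon 2,Taxon 7),(Taxon 5,Taxon 8)).
Taxon 5 and Taxon 8 form a cherry on this tree, so they are sister taxa.

Taxon 8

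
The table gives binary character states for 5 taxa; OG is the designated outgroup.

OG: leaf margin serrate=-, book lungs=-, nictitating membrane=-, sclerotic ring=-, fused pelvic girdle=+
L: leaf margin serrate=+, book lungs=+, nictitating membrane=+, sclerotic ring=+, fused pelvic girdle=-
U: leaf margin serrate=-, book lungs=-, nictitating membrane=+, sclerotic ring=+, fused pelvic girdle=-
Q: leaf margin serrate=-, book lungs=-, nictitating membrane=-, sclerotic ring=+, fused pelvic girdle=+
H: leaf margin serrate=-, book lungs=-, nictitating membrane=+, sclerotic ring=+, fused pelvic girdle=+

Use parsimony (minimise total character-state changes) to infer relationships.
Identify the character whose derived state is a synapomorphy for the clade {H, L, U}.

nictitating membrane

Character polarity is set by the outgroup: the derived state is whichever differs from the outgroup's state, so for fused pelvic girdle the derived state is '-', and for the remaining characters it is '+'.
leaf margin serrate: derived state '+' in L only — an autapomorphy, so it tells us nothing about relationships among taxa.
book lungs: derived state '+' in L only — an autapomorphy, so it tells us nothing about relationships among taxa.
nictitating membrane: derived state '+' in H, L, and U only — synapomorphy for {H, L, U}.
sclerotic ring (derived state '+') is shared by all ingroup taxa — unites the whole ingroup.
fused pelvic girdle (derived state '-') is shared by L and U — a synapomorphy uniting that clade.
Most parsimonious ingroup topology: (((L,U),H),Q).
The clade {H, L, U} is supported by nictitating membrane: its derived state '+' occurs in exactly those taxa and in no other taxon (including the outgroup).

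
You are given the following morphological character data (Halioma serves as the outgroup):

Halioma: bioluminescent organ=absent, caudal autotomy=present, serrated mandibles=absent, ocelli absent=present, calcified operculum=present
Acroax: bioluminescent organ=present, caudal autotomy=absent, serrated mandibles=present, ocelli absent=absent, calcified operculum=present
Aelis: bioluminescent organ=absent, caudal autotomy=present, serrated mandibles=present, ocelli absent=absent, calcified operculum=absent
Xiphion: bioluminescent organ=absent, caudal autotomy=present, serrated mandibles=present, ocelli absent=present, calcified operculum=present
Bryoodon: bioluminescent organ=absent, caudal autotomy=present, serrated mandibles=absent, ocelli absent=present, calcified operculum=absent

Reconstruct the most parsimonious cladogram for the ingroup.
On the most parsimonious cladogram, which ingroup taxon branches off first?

Bryoodon

Character polarity is set by the outgroup: the derived state is whichever differs from the outgroup's state, so for caudal autotomy, ocelli absent, calcified operculum the derived state is 'absent', and for the remaining characters it is 'present'.
bioluminescent organ: derived state 'present' in Acroax only — an autapomorphy, so it tells us nothing about relationships among taxa.
caudal autotomy: derived state 'absent' in Acroax only — an autapomorphy, so it tells us nothing about relationships among taxa.
serrated mandibles: derived state 'present' in Acroax, Aelis, and Xiphion only — synapomorphy for {Acroax, Aelis, Xiphion}.
Only Acroax and Aelis show the derived state 'absent' for ocelli absent, supporting them as a clade.
calcified operculum groups Aelis and Bryoodon, which is incompatible with the clades supported by the remaining characters; treating it as convergent (homoplasy) costs fewer steps than any alternative tree.
Most parsimonious ingroup topology: (((Acroax,Aelis),Xiphion),Bryoodon).
Bryoodon is sister to the clade containing all other ingroup taxa, so it is the earliest-diverging (most basal) ingroup lineage.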